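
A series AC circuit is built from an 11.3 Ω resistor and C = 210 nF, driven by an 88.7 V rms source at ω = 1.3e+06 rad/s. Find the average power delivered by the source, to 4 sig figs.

630.1 W

X_C = 1/(ωC) = 3.663 Ω
Z = 11.30 − j3.663 Ω
|Z| = √(11.30² + 3.663²) = 11.88 Ω
∠Z = arctan(-3.663/11.30) = -17.96°
I = V/|Z| = 7.467 A
P = VI cos φ = 88.7 × 7.467 × cos(-17.96°) = 630.1 W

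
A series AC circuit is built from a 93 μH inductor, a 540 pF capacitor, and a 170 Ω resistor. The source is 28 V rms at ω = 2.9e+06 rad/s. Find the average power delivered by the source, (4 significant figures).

X_L = ωL = 269.7 Ω
X_C = 1/(ωC) = 638.6 Ω
Net reactance X = X_L − X_C = -368.9 Ω
Z = 170.0 − j368.9 Ω
|Z| = √(170.0² + 368.9²) = 406.2 Ω
∠Z = arctan(-368.9/170.0) = -65.26°
I = V/|Z| = 68.94 mA
P = VI cos φ = 28 × 0.06894 × cos(-65.26°) = 807.9 mW

807.9 mW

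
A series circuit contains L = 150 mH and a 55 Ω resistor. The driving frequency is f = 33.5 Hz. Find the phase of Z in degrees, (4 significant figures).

ω = 2πf = 210.5 rad/s
X_L = ωL = 31.57 Ω
Z = 55.00 + j31.57 Ω
|Z| = √(55.00² + 31.57²) = 63.42 Ω
∠Z = arctan(31.57/55.00) = 29.86°

29.86°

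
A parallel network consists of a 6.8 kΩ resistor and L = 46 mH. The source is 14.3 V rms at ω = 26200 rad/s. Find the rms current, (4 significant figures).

12.05 mA

X_L = ωL = 1205 Ω
Parallel: admittances add. Y = 1/R + 1/(jωL)
Y = (0.0001471 − j0.0008297) S
|Y| = 0.0008427 S → |Z| = 1/|Y| = 1187 Ω, ∠Z = −∠Y = 79.95°
I = V/|Z| = 14.3/1187 = 12.05 mA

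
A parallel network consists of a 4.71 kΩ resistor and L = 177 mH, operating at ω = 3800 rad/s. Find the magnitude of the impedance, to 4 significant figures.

X_L = ωL = 672.6 Ω
Parallel: admittances add. Y = 1/R + 1/(jωL)
Y = (0.0002123 − j0.001487) S
|Y| = 0.001502 S → |Z| = 1/|Y| = 665.8 Ω, ∠Z = −∠Y = 81.87°

665.8 Ω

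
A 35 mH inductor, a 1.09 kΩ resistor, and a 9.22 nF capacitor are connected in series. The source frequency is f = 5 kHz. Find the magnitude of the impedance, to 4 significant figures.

2593 Ω

ω = 2πf = 31420 rad/s
X_L = ωL = 1100 Ω
X_C = 1/(ωC) = 3452 Ω
Net reactance X = X_L − X_C = -2353 Ω
Z = 1090 − j2353 Ω
|Z| = √(1090² + 2353²) = 2593 Ω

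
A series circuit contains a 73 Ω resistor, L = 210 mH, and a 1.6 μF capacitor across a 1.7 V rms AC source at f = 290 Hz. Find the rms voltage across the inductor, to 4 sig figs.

ω = 2πf = 1822 rad/s
X_L = ωL = 382.6 Ω
X_C = 1/(ωC) = 343.0 Ω
Net reactance X = X_L − X_C = 39.64 Ω
Z = 73.00 + j39.64 Ω
|Z| = √(73.00² + 39.64²) = 83.07 Ω
I = V/|Z| = 20.47 mA
V_L = I·|Z_L| = 0.02047 × 382.6 = 7.831 V

7.831 V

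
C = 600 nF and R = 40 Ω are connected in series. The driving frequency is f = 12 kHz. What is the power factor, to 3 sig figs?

ω = 2πf = 75400 rad/s
X_C = 1/(ωC) = 22.1 Ω
Z = 40.0 − j22.1 Ω
|Z| = √(40.0² + 22.1²) = 45.7 Ω
∠Z = arctan(-22.1/40.0) = -28.9°
cos φ = cos(-28.9°) = 0.875

0.875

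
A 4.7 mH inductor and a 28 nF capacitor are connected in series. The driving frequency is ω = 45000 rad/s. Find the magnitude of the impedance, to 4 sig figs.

X_L = ωL = 211.5 Ω
X_C = 1/(ωC) = 793.7 Ω
Net reactance X = X_L − X_C = -582.2 Ω
Z = − j582.2 Ω
|Z| = √(0² + 582.2²) = 582.2 Ω

582.2 Ω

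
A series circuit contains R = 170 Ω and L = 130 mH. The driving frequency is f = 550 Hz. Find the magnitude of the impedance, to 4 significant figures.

480.3 Ω

ω = 2πf = 3456 rad/s
X_L = ωL = 449.2 Ω
Z = 170.0 + j449.2 Ω
|Z| = √(170.0² + 449.2²) = 480.3 Ω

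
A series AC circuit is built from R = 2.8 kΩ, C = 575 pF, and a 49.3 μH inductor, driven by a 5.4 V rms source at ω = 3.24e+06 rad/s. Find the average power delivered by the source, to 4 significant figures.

X_L = ωL = 159.7 Ω
X_C = 1/(ωC) = 536.8 Ω
Net reactance X = X_L − X_C = -377.0 Ω
Z = 2800 − j377.0 Ω
|Z| = √(2800² + 377.0²) = 2825 Ω
∠Z = arctan(-377.0/2800) = -7.669°
I = V/|Z| = 1.911 mA
P = VI cos φ = 5.4 × 0.001911 × cos(-7.669°) = 10.23 mW

10.23 mW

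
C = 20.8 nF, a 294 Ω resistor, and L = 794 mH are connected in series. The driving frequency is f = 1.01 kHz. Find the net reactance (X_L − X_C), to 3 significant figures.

ω = 2πf = 6346 rad/s
X_L = ωL = 5040 Ω
X_C = 1/(ωC) = 7580 Ω
X = 5040 − 7580 = -2540 Ω

-2540 Ω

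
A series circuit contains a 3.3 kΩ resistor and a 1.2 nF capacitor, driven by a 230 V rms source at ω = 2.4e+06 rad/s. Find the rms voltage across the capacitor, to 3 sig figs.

X_C = 1/(ωC) = 347 Ω
Z = 3300 − j347 Ω
|Z| = √(3300² + 347²) = 3320 Ω
I = V/|Z| = 69.3 mA
V_C = I·|Z_C| = 0.0693 × 347 = 24.1 V

24.1 V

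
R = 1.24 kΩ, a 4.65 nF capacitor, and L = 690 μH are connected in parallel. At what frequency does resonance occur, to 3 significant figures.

ω₀ = 1/√(LC) = 1/√(0.00069 × 4.65e-09) = 558300 rad/s
f₀ = ω₀/(2π) = 88.9 kHz

88.9 kHz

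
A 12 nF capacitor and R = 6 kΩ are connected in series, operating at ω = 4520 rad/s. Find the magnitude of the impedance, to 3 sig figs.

X_C = 1/(ωC) = 18400 Ω
Z = 6000 − j18400 Ω
|Z| = √(6000² + 18400²) = 19400 Ω

19400 Ω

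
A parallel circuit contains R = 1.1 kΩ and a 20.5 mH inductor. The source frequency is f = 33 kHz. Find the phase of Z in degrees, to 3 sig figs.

ω = 2πf = 207300 rad/s
X_L = ωL = 4250 Ω
Parallel: admittances add. Y = 1/R + 1/(jωL)
Y = (0.000909 − j0.000235) S
|Y| = 0.000939 S → |Z| = 1/|Y| = 1060 Ω, ∠Z = −∠Y = 14.5°

14.5°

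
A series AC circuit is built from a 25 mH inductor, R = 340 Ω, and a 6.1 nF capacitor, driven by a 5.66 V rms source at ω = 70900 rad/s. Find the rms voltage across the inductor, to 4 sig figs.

15.73 V

X_L = ωL = 1772 Ω
X_C = 1/(ωC) = 2312 Ω
Net reactance X = X_L − X_C = -539.7 Ω
Z = 340.0 − j539.7 Ω
|Z| = √(340.0² + 539.7²) = 637.9 Ω
I = V/|Z| = 8.873 mA
V_L = I·|Z_L| = 0.008873 × 1772 = 15.73 V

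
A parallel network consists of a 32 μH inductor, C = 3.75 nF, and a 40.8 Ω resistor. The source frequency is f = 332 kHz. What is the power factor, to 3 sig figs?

0.960

ω = 2πf = 2.086e+06 rad/s
X_L = ωL = 66.8 Ω
X_C = 1/(ωC) = 128 Ω
Parallel: admittances add. Y = 1/R + 1/(jωL) + jωC
Y = (0.0245 − j0.00716) S
|Y| = 0.0255 S → |Z| = 1/|Y| = 39.2 Ω, ∠Z = −∠Y = 16.3°
cos φ = cos(16.3°) = 0.960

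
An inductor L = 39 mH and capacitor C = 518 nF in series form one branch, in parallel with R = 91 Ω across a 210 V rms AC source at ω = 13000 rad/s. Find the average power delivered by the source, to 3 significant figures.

X_L = ωL = 507 Ω
X_C = 1/(ωC) = 149 Ω
Branch 1: Z₁ = R = 91.0 Ω
Branch 2 (series LC): Z₂ = j(X_L − X_C) = j358 Ω
Parallel: Z = Z₁Z₂/(Z₁+Z₂), |Z| = 88.2 Ω, ∠Z = 14.2°
I = V/|Z| = 2.38 A
P = VI cos φ = 210 × 2.38 × cos(14.2°) = 485 W

485 W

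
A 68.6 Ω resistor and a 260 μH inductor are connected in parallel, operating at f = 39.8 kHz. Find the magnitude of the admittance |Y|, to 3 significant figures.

ω = 2πf = 250100 rad/s
X_L = ωL = 65.0 Ω
Parallel: admittances add. Y = 1/R + 1/(jωL)
Y = (0.0146 − j0.0154) S
|Y| = 0.0212 S → |Z| = 1/|Y| = 47.2 Ω, ∠Z = −∠Y = 46.5°

21.2 mS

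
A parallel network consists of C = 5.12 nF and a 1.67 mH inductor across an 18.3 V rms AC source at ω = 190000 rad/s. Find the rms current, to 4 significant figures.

X_L = ωL = 317.3 Ω
X_C = 1/(ωC) = 1028 Ω
Parallel: admittances add. Y = 1/(jωL) + jωC
Y = (0 − j0.002179) S
|Y| = 0.002179 S → |Z| = 1/|Y| = 459.0 Ω, ∠Z = −∠Y = 90.00°
I = V/|Z| = 18.3/459.0 = 39.87 mA

39.87 mA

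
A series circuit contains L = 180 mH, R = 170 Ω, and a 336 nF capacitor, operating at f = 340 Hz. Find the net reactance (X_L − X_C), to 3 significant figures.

ω = 2πf = 2136 rad/s
X_L = ωL = 385 Ω
X_C = 1/(ωC) = 1390 Ω
X = 385 − 1390 = -1010 Ω

-1010 Ω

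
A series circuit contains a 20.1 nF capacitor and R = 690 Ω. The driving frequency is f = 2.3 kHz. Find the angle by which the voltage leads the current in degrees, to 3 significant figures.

ω = 2πf = 14450 rad/s
X_C = 1/(ωC) = 3440 Ω
Z = 690 − j3440 Ω
|Z| = √(690² + 3440²) = 3510 Ω
∠Z = arctan(-3440/690) = -78.7°

-78.7°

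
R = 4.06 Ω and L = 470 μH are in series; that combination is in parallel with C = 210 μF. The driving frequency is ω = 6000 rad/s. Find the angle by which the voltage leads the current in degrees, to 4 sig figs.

X_L = ωL = 2.820 Ω
X_C = 1/(ωC) = 0.7937 Ω
Branch 1 (R+jX_L): Z₁ = 4.060 + j2.820 Ω, |Z₁| = 4.943 Ω
Branch 2 (−jX_C): Z₂ = −j0.7937 Ω
Parallel: Z = Z₁Z₂/(Z₁+Z₂), |Z| = 0.8646 Ω, ∠Z = -81.74°

-81.74°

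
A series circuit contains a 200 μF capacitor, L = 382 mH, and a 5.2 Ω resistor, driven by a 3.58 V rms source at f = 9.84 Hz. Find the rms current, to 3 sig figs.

ω = 2πf = 61.83 rad/s
X_L = ωL = 23.6 Ω
X_C = 1/(ωC) = 80.9 Ω
Net reactance X = X_L − X_C = -57.3 Ω
Z = 5.20 − j57.3 Ω
|Z| = √(5.20² + 57.3²) = 57.5 Ω
I = V/|Z| = 3.58/57.5 = 62.3 mA

62.3 mA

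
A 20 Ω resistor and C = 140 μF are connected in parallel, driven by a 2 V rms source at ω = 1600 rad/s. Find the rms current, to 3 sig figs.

X_C = 1/(ωC) = 4.46 Ω
Parallel: admittances add. Y = 1/R + jωC
Y = (0.0500 + j0.224) S
|Y| = 0.230 S → |Z| = 1/|Y| = 4.36 Ω, ∠Z = −∠Y = -77.4°
I = V/|Z| = 2/4.36 = 459 mA

459 mA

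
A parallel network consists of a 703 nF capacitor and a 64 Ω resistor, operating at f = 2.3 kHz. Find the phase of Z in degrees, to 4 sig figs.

ω = 2πf = 14450 rad/s
X_C = 1/(ωC) = 98.43 Ω
Parallel: admittances add. Y = 1/R + jωC
Y = (0.01562 + j0.01016) S
|Y| = 0.01864 S → |Z| = 1/|Y| = 53.66 Ω, ∠Z = −∠Y = -33.03°

-33.03°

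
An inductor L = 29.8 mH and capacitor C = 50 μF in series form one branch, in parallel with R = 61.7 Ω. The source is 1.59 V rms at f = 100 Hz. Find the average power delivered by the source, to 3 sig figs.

41.0 mW

ω = 2πf = 628.3 rad/s
X_L = ωL = 18.7 Ω
X_C = 1/(ωC) = 31.8 Ω
Branch 1: Z₁ = R = 61.7 Ω
Branch 2 (series LC): Z₂ = j(X_L − X_C) = −j13.1 Ω
Parallel: Z = Z₁Z₂/(Z₁+Z₂), |Z| = 12.8 Ω, ∠Z = -78.0°
I = V/|Z| = 124 mA
P = VI cos φ = 1.59 × 0.124 × cos(-78.0°) = 41.0 mW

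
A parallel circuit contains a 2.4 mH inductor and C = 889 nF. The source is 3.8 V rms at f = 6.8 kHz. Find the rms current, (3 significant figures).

ω = 2πf = 42730 rad/s
X_L = ωL = 103 Ω
X_C = 1/(ωC) = 26.3 Ω
Parallel: admittances add. Y = 1/(jωL) + jωC
Y = (0 + j0.0282) S
|Y| = 0.0282 S → |Z| = 1/|Y| = 35.4 Ω, ∠Z = −∠Y = -90.0°
I = V/|Z| = 3.8/35.4 = 107 mA

107 mA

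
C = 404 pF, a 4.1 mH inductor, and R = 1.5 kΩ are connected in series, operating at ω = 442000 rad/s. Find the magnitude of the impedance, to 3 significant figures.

4070 Ω

X_L = ωL = 1810 Ω
X_C = 1/(ωC) = 5600 Ω
Net reactance X = X_L − X_C = -3790 Ω
Z = 1500 − j3790 Ω
|Z| = √(1500² + 3790²) = 4070 Ω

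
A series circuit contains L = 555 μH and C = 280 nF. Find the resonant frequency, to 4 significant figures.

12.77 kHz

ω₀ = 1/√(LC) = 1/√(0.000555 × 2.8e-07) = 80220 rad/s
f₀ = ω₀/(2π) = 12.77 kHz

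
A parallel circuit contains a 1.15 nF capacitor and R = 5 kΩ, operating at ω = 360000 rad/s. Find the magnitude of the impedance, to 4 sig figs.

X_C = 1/(ωC) = 2415 Ω
Parallel: admittances add. Y = 1/R + jωC
Y = (0.0002000 + j0.0004140) S
|Y| = 0.0004598 S → |Z| = 1/|Y| = 2175 Ω, ∠Z = −∠Y = -64.22°

2175 Ω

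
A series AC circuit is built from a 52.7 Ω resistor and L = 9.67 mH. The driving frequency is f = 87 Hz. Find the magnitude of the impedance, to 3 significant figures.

ω = 2πf = 546.6 rad/s
X_L = ωL = 5.29 Ω
Z = 52.7 + j5.29 Ω
|Z| = √(52.7² + 5.29²) = 53.0 Ω

53.0 Ω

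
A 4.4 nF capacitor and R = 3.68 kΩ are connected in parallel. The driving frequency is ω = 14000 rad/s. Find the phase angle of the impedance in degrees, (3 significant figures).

-12.8°

X_C = 1/(ωC) = 16200 Ω
Parallel: admittances add. Y = 1/R + jωC
Y = (0.000272 + j6.16e-05) S
|Y| = 0.000279 S → |Z| = 1/|Y| = 3590 Ω, ∠Z = −∠Y = -12.8°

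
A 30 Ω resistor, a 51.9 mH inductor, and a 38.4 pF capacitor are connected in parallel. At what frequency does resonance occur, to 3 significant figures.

ω₀ = 1/√(LC) = 1/√(0.0519 × 3.84e-11) = 708400 rad/s
f₀ = ω₀/(2π) = 113 kHz

113 kHz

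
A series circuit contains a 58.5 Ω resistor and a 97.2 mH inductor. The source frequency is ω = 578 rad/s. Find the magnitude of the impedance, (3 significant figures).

X_L = ωL = 56.2 Ω
Z = 58.5 + j56.2 Ω
|Z| = √(58.5² + 56.2²) = 81.1 Ω

81.1 Ω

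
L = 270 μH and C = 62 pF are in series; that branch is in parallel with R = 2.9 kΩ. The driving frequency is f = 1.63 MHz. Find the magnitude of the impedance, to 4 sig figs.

1101 Ω

ω = 2πf = 1.024e+07 rad/s
X_L = ωL = 2765 Ω
X_C = 1/(ωC) = 1575 Ω
Branch 1: Z₁ = R = 2900 Ω
Branch 2 (series LC): Z₂ = j(X_L − X_C) = j1190 Ω
Parallel: Z = Z₁Z₂/(Z₁+Z₂), |Z| = 1101 Ω, ∠Z = 67.68°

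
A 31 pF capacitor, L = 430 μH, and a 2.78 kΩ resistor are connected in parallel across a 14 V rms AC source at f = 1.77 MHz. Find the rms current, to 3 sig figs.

ω = 2πf = 1.112e+07 rad/s
X_L = ωL = 4780 Ω
X_C = 1/(ωC) = 2900 Ω
Parallel: admittances add. Y = 1/R + 1/(jωL) + jωC
Y = (0.000360 + j0.000136) S
|Y| = 0.000384 S → |Z| = 1/|Y| = 2600 Ω, ∠Z = −∠Y = -20.7°
I = V/|Z| = 14/2600 = 5.38 mA

5.38 mA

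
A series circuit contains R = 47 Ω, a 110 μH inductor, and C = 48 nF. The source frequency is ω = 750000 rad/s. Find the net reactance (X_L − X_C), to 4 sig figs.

X_L = ωL = 82.50 Ω
X_C = 1/(ωC) = 27.78 Ω
X = 82.50 − 27.78 = 54.72 Ω

54.72 Ω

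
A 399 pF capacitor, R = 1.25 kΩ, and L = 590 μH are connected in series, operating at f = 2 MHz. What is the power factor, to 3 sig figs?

ω = 2πf = 1.257e+07 rad/s
X_L = ωL = 7410 Ω
X_C = 1/(ωC) = 199 Ω
Net reactance X = X_L − X_C = 7210 Ω
Z = 1250 + j7210 Ω
|Z| = √(1250² + 7210²) = 7320 Ω
∠Z = arctan(7210/1250) = 80.2°
cos φ = cos(80.2°) = 0.171

0.171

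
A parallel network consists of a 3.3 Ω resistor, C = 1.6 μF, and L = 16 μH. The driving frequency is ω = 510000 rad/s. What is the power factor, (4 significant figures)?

X_L = ωL = 8.160 Ω
X_C = 1/(ωC) = 1.225 Ω
Parallel: admittances add. Y = 1/R + 1/(jωL) + jωC
Y = (0.3030 + j0.6935) S
|Y| = 0.7568 S → |Z| = 1/|Y| = 1.321 Ω, ∠Z = −∠Y = -66.40°
cos φ = cos(-66.40°) = 0.4004

0.4004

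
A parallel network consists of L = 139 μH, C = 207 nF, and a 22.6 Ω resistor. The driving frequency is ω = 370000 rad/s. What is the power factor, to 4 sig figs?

X_L = ωL = 51.43 Ω
X_C = 1/(ωC) = 13.06 Ω
Parallel: admittances add. Y = 1/R + 1/(jωL) + jωC
Y = (0.04425 + j0.05715) S
|Y| = 0.07227 S → |Z| = 1/|Y| = 13.84 Ω, ∠Z = −∠Y = -52.25°
cos φ = cos(-52.25°) = 0.6122

0.6122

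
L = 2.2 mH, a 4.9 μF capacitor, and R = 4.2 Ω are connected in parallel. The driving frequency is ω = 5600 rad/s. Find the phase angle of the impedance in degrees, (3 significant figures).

12.7°

X_L = ωL = 12.3 Ω
X_C = 1/(ωC) = 36.4 Ω
Parallel: admittances add. Y = 1/R + 1/(jωL) + jωC
Y = (0.238 − j0.0537) S
|Y| = 0.244 S → |Z| = 1/|Y| = 4.10 Ω, ∠Z = −∠Y = 12.7°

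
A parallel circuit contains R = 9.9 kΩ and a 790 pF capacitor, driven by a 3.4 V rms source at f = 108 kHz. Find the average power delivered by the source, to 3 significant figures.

1.17 mW

ω = 2πf = 678600 rad/s
X_C = 1/(ωC) = 1870 Ω
Parallel: admittances add. Y = 1/R + jωC
Y = (0.000101 + j0.000536) S
|Y| = 0.000546 S → |Z| = 1/|Y| = 1830 Ω, ∠Z = −∠Y = -79.3°
I = V/|Z| = 1.85 mA
P = VI cos φ = 3.4 × 0.00185 × cos(-79.3°) = 1.17 mW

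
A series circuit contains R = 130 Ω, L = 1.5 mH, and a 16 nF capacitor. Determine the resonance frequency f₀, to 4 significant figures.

32.49 kHz

ω₀ = 1/√(LC) = 1/√(0.0015 × 1.6e-08) = 204100 rad/s
f₀ = ω₀/(2π) = 32.49 kHz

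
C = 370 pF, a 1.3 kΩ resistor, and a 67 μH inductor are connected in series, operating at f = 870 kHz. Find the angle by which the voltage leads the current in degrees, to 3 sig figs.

ω = 2πf = 5.466e+06 rad/s
X_L = ωL = 366 Ω
X_C = 1/(ωC) = 494 Ω
Net reactance X = X_L − X_C = -128 Ω
Z = 1300 − j128 Ω
|Z| = √(1300² + 128²) = 1310 Ω
∠Z = arctan(-128/1300) = -5.63°

-5.63°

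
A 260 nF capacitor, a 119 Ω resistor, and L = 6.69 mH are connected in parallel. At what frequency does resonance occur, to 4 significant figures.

ω₀ = 1/√(LC) = 1/√(0.00669 × 2.6e-07) = 23980 rad/s
f₀ = ω₀/(2π) = 3.816 kHz

3.816 kHz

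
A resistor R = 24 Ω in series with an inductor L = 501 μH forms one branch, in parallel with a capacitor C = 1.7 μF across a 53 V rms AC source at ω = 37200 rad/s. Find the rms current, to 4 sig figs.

X_L = ωL = 18.64 Ω
X_C = 1/(ωC) = 15.81 Ω
Branch 1 (R+jX_L): Z₁ = 24.00 + j18.64 Ω, |Z₁| = 30.39 Ω
Branch 2 (−jX_C): Z₂ = −j15.81 Ω
Parallel: Z = Z₁Z₂/(Z₁+Z₂), |Z| = 19.88 Ω, ∠Z = -58.88°
I = V/|Z| = 53/19.88 = 2.666 A

2.666 A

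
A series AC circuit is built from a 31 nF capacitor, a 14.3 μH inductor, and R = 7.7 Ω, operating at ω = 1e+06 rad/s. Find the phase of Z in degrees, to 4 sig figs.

X_L = ωL = 14.30 Ω
X_C = 1/(ωC) = 32.26 Ω
Net reactance X = X_L − X_C = -17.96 Ω
Z = 7.700 − j17.96 Ω
|Z| = √(7.700² + 17.96²) = 19.54 Ω
∠Z = arctan(-17.96/7.700) = -66.79°

-66.79°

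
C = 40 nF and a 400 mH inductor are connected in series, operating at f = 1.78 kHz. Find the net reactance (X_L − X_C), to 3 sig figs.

2240 Ω

ω = 2πf = 11180 rad/s
X_L = ωL = 4470 Ω
X_C = 1/(ωC) = 2240 Ω
X = 4470 − 2240 = 2240 Ω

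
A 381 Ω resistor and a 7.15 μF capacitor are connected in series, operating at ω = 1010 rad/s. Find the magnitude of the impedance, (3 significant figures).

X_C = 1/(ωC) = 138 Ω
Z = 381 − j138 Ω
|Z| = √(381² + 138²) = 405 Ω

405 Ω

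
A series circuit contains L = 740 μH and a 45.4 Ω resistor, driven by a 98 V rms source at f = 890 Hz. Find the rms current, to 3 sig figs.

ω = 2πf = 5592 rad/s
X_L = ωL = 4.14 Ω
Z = 45.4 + j4.14 Ω
|Z| = √(45.4² + 4.14²) = 45.6 Ω
I = V/|Z| = 98/45.6 = 2.15 A

2.15 A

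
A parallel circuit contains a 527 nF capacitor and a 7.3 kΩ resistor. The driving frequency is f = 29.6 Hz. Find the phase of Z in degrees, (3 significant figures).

-35.6°

ω = 2πf = 186.0 rad/s
X_C = 1/(ωC) = 10200 Ω
Parallel: admittances add. Y = 1/R + jωC
Y = (0.000137 + j9.8e-05) S
|Y| = 0.000168 S → |Z| = 1/|Y| = 5940 Ω, ∠Z = −∠Y = -35.6°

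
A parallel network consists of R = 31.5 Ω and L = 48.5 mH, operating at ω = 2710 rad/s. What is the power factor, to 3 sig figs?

X_L = ωL = 131 Ω
Parallel: admittances add. Y = 1/R + 1/(jωL)
Y = (0.0317 − j0.00761) S
|Y| = 0.0326 S → |Z| = 1/|Y| = 30.6 Ω, ∠Z = −∠Y = 13.5°
cos φ = cos(13.5°) = 0.972

0.972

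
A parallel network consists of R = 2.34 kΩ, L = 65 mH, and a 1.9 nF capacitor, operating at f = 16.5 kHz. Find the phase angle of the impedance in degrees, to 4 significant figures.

ω = 2πf = 103700 rad/s
X_L = ωL = 6739 Ω
X_C = 1/(ωC) = 5077 Ω
Parallel: admittances add. Y = 1/R + 1/(jωL) + jωC
Y = (0.0004274 + j4.858e-05) S
|Y| = 0.0004301 S → |Z| = 1/|Y| = 2325 Ω, ∠Z = −∠Y = -6.486°

-6.486°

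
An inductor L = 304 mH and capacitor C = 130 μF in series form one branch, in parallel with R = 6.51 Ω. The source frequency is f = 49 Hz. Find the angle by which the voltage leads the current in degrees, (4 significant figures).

5.420°

ω = 2πf = 307.9 rad/s
X_L = ωL = 93.59 Ω
X_C = 1/(ωC) = 24.99 Ω
Branch 1: Z₁ = R = 6.510 Ω
Branch 2 (series LC): Z₂ = j(X_L − X_C) = j68.61 Ω
Parallel: Z = Z₁Z₂/(Z₁+Z₂), |Z| = 6.481 Ω, ∠Z = 5.420°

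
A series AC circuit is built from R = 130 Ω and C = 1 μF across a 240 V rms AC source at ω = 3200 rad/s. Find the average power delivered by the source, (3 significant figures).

X_C = 1/(ωC) = 312 Ω
Z = 130 − j312 Ω
|Z| = √(130² + 312²) = 338 Ω
∠Z = arctan(-312/130) = -67.4°
I = V/|Z| = 709 mA
P = VI cos φ = 240 × 0.709 × cos(-67.4°) = 65.4 W

65.4 W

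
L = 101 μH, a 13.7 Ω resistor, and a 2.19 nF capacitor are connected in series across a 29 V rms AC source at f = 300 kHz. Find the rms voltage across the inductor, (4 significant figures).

ω = 2πf = 1.885e+06 rad/s
X_L = ωL = 190.4 Ω
X_C = 1/(ωC) = 242.2 Ω
Net reactance X = X_L − X_C = -51.86 Ω
Z = 13.70 − j51.86 Ω
|Z| = √(13.70² + 51.86²) = 53.64 Ω
I = V/|Z| = 540.6 mA
V_L = I·|Z_L| = 0.5406 × 190.4 = 102.9 V

102.9 V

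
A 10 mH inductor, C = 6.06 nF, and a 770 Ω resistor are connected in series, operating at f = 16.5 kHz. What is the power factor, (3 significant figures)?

0.811

ω = 2πf = 103700 rad/s
X_L = ωL = 1040 Ω
X_C = 1/(ωC) = 1590 Ω
Net reactance X = X_L − X_C = -555 Ω
Z = 770 − j555 Ω
|Z| = √(770² + 555²) = 949 Ω
∠Z = arctan(-555/770) = -35.8°
cos φ = cos(-35.8°) = 0.811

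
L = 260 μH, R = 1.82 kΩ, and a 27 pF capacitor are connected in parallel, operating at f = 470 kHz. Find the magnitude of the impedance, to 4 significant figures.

746.0 Ω

ω = 2πf = 2.953e+06 rad/s
X_L = ωL = 767.8 Ω
X_C = 1/(ωC) = 12540 Ω
Parallel: admittances add. Y = 1/R + 1/(jωL) + jωC
Y = (0.0005495 − j0.001223) S
|Y| = 0.001340 S → |Z| = 1/|Y| = 746.0 Ω, ∠Z = −∠Y = 65.80°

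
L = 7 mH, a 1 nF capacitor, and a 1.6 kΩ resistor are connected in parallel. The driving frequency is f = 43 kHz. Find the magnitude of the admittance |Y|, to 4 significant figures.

ω = 2πf = 270200 rad/s
X_L = ωL = 1891 Ω
X_C = 1/(ωC) = 3701 Ω
Parallel: admittances add. Y = 1/R + 1/(jωL) + jωC
Y = (0.0006250 − j0.0002586) S
|Y| = 0.0006764 S → |Z| = 1/|Y| = 1478 Ω, ∠Z = −∠Y = 22.48°

676.4 μS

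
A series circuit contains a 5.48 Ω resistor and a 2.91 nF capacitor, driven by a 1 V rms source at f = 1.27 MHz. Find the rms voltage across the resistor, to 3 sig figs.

0.126 V

ω = 2πf = 7.98e+06 rad/s
X_C = 1/(ωC) = 43.1 Ω
Z = 5.48 − j43.1 Ω
|Z| = √(5.48² + 43.1²) = 43.4 Ω
I = V/|Z| = 23.0 mA
V_R = I·|Z_R| = 0.0230 × 5.48 = 0.126 V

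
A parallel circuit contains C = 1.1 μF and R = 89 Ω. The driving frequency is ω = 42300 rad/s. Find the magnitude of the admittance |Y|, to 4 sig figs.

47.87 mS

X_C = 1/(ωC) = 21.49 Ω
Parallel: admittances add. Y = 1/R + jωC
Y = (0.01124 + j0.04653) S
|Y| = 0.04787 S → |Z| = 1/|Y| = 20.89 Ω, ∠Z = −∠Y = -76.42°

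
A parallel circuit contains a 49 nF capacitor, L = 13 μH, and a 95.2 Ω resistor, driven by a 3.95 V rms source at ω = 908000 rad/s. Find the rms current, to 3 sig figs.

X_L = ωL = 11.8 Ω
X_C = 1/(ωC) = 22.5 Ω
Parallel: admittances add. Y = 1/R + 1/(jωL) + jωC
Y = (0.0105 − j0.0402) S
|Y| = 0.0416 S → |Z| = 1/|Y| = 24.1 Ω, ∠Z = −∠Y = 75.4°
I = V/|Z| = 3.95/24.1 = 164 mA

164 mA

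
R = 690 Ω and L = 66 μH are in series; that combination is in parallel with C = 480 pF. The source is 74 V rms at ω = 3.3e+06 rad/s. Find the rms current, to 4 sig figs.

130.3 mA

X_L = ωL = 217.8 Ω
X_C = 1/(ωC) = 631.3 Ω
Branch 1 (R+jX_L): Z₁ = 690.0 + j217.8 Ω, |Z₁| = 723.6 Ω
Branch 2 (−jX_C): Z₂ = −j631.3 Ω
Parallel: Z = Z₁Z₂/(Z₁+Z₂), |Z| = 567.9 Ω, ∠Z = -41.55°
I = V/|Z| = 74/567.9 = 130.3 mA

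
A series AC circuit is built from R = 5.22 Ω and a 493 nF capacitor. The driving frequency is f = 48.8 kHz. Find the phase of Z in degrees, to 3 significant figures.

-51.7°

ω = 2πf = 306600 rad/s
X_C = 1/(ωC) = 6.62 Ω
Z = 5.22 − j6.62 Ω
|Z| = √(5.22² + 6.62²) = 8.43 Ω
∠Z = arctan(-6.62/5.22) = -51.7°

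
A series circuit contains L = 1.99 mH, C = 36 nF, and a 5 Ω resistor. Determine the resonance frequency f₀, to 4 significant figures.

18.80 kHz

ω₀ = 1/√(LC) = 1/√(0.00199 × 3.6e-08) = 118100 rad/s
f₀ = ω₀/(2π) = 18.80 kHz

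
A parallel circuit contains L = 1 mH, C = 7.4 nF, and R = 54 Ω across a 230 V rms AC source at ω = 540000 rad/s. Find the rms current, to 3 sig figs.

X_L = ωL = 540 Ω
X_C = 1/(ωC) = 250 Ω
Parallel: admittances add. Y = 1/R + 1/(jωL) + jωC
Y = (0.0185 + j0.00214) S
|Y| = 0.0186 S → |Z| = 1/|Y| = 53.6 Ω, ∠Z = −∠Y = -6.60°
I = V/|Z| = 230/53.6 = 4.29 A

4.29 A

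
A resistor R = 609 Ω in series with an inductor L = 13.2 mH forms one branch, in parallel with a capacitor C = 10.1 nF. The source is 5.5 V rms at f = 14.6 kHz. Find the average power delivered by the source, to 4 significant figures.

ω = 2πf = 91730 rad/s
X_L = ωL = 1211 Ω
X_C = 1/(ωC) = 1079 Ω
Branch 1 (R+jX_L): Z₁ = 609.0 + j1211 Ω, |Z₁| = 1355 Ω
Branch 2 (−jX_C): Z₂ = −j1079 Ω
Parallel: Z = Z₁Z₂/(Z₁+Z₂), |Z| = 2348 Ω, ∠Z = -38.89°
I = V/|Z| = 2.342 mA
P = VI cos φ = 5.5 × 0.002342 × cos(-38.89°) = 10.03 mW

10.03 mW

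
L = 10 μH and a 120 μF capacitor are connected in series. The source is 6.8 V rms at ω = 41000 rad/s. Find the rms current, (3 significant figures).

X_L = ωL = 0.410 Ω
X_C = 1/(ωC) = 0.203 Ω
Net reactance X = X_L − X_C = 0.207 Ω
Z = j0.207 Ω
|Z| = √(0² + 0.207²) = 0.207 Ω
I = V/|Z| = 6.8/0.207 = 32.9 A

32.9 A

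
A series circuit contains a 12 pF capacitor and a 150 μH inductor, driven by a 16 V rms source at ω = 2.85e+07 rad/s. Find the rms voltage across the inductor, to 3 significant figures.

50.6 V

X_L = ωL = 4280 Ω
X_C = 1/(ωC) = 2920 Ω
Net reactance X = X_L − X_C = 1350 Ω
Z = j1350 Ω
|Z| = √(0² + 1350²) = 1350 Ω
I = V/|Z| = 11.8 mA
V_L = I·|Z_L| = 0.0118 × 4280 = 50.6 V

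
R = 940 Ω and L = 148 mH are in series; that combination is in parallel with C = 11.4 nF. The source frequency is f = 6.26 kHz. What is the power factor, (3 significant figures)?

ω = 2πf = 39330 rad/s
X_L = ωL = 5820 Ω
X_C = 1/(ωC) = 2230 Ω
Branch 1 (R+jX_L): Z₁ = 940 + j5820 Ω, |Z₁| = 5900 Ω
Branch 2 (−jX_C): Z₂ = −j2230 Ω
Parallel: Z = Z₁Z₂/(Z₁+Z₂), |Z| = 3540 Ω, ∠Z = -84.5°
cos φ = cos(-84.5°) = 0.0958

0.0958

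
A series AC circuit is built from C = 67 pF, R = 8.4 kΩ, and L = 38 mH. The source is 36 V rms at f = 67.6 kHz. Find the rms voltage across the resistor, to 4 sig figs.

14.56 V

ω = 2πf = 424700 rad/s
X_L = ωL = 16140 Ω
X_C = 1/(ωC) = 35140 Ω
Net reactance X = X_L − X_C = -19000 Ω
Z = 8400 − j19000 Ω
|Z| = √(8400² + 19000²) = 20770 Ω
I = V/|Z| = 1.733 mA
V_R = I·|Z_R| = 0.001733 × 8400 = 14.56 V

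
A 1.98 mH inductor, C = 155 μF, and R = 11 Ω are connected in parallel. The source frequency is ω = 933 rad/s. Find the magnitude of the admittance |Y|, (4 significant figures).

X_L = ωL = 1.847 Ω
X_C = 1/(ωC) = 6.915 Ω
Parallel: admittances add. Y = 1/R + 1/(jωL) + jωC
Y = (0.09091 − j0.3967) S
|Y| = 0.4070 S → |Z| = 1/|Y| = 2.457 Ω, ∠Z = −∠Y = 77.09°

407.0 mS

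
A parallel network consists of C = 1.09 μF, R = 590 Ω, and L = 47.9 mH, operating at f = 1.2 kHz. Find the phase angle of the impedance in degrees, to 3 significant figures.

ω = 2πf = 7540 rad/s
X_L = ωL = 361 Ω
X_C = 1/(ωC) = 122 Ω
Parallel: admittances add. Y = 1/R + 1/(jωL) + jωC
Y = (0.00169 + j0.00545) S
|Y| = 0.00571 S → |Z| = 1/|Y| = 175 Ω, ∠Z = −∠Y = -72.7°

-72.7°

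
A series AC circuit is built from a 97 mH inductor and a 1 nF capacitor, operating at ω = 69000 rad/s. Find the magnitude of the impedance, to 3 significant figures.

X_L = ωL = 6690 Ω
X_C = 1/(ωC) = 14500 Ω
Net reactance X = X_L − X_C = -7800 Ω
Z = − j7800 Ω
|Z| = √(0² + 7800²) = 7800 Ω

7800 Ω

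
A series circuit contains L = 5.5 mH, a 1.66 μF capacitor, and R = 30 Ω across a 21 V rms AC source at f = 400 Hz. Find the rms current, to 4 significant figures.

92.17 mA

ω = 2πf = 2513 rad/s
X_L = ωL = 13.82 Ω
X_C = 1/(ωC) = 239.7 Ω
Net reactance X = X_L − X_C = -225.9 Ω
Z = 30.00 − j225.9 Ω
|Z| = √(30.00² + 225.9²) = 227.9 Ω
I = V/|Z| = 21/227.9 = 92.17 mA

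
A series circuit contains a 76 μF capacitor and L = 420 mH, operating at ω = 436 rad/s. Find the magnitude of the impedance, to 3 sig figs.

X_L = ωL = 183 Ω
X_C = 1/(ωC) = 30.2 Ω
Net reactance X = X_L − X_C = 153 Ω
Z = j153 Ω
|Z| = √(0² + 153²) = 153 Ω

153 Ω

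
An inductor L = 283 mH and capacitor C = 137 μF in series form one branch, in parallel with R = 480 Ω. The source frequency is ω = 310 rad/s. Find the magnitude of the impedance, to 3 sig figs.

63.6 Ω

X_L = ωL = 87.7 Ω
X_C = 1/(ωC) = 23.5 Ω
Branch 1: Z₁ = R = 480 Ω
Branch 2 (series LC): Z₂ = j(X_L − X_C) = j64.2 Ω
Parallel: Z = Z₁Z₂/(Z₁+Z₂), |Z| = 63.6 Ω, ∠Z = 82.4°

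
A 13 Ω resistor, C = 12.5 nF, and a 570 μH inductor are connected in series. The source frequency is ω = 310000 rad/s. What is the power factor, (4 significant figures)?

X_L = ωL = 176.7 Ω
X_C = 1/(ωC) = 258.1 Ω
Net reactance X = X_L − X_C = -81.36 Ω
Z = 13.00 − j81.36 Ω
|Z| = √(13.00² + 81.36²) = 82.40 Ω
∠Z = arctan(-81.36/13.00) = -80.92°
cos φ = cos(-80.92°) = 0.1578

0.1578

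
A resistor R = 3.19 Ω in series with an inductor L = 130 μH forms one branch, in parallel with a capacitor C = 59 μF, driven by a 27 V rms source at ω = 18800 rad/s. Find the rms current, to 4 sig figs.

26.41 A

X_L = ωL = 2.444 Ω
X_C = 1/(ωC) = 0.9016 Ω
Branch 1 (R+jX_L): Z₁ = 3.190 + j2.444 Ω, |Z₁| = 4.019 Ω
Branch 2 (−jX_C): Z₂ = −j0.9016 Ω
Parallel: Z = Z₁Z₂/(Z₁+Z₂), |Z| = 1.022 Ω, ∠Z = -78.35°
I = V/|Z| = 27/1.022 = 26.41 A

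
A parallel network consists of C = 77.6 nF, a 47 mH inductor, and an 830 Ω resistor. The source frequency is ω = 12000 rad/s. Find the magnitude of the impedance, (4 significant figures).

680.4 Ω

X_L = ωL = 564.0 Ω
X_C = 1/(ωC) = 1074 Ω
Parallel: admittances add. Y = 1/R + 1/(jωL) + jωC
Y = (0.001205 − j0.0008418) S
|Y| = 0.001470 S → |Z| = 1/|Y| = 680.4 Ω, ∠Z = −∠Y = 34.94°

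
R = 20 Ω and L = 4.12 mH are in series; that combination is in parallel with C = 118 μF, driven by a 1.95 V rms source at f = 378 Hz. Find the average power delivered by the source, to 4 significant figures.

153.4 mW

ω = 2πf = 2375 rad/s
X_L = ωL = 9.785 Ω
X_C = 1/(ωC) = 3.568 Ω
Branch 1 (R+jX_L): Z₁ = 20.00 + j9.785 Ω, |Z₁| = 22.27 Ω
Branch 2 (−jX_C): Z₂ = −j3.568 Ω
Parallel: Z = Z₁Z₂/(Z₁+Z₂), |Z| = 3.793 Ω, ∠Z = -81.20°
I = V/|Z| = 514.1 mA
P = VI cos φ = 1.95 × 0.5141 × cos(-81.20°) = 153.4 mW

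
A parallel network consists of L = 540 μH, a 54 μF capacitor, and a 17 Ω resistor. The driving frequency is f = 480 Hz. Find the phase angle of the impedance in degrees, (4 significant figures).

ω = 2πf = 3016 rad/s
X_L = ωL = 1.629 Ω
X_C = 1/(ωC) = 6.140 Ω
Parallel: admittances add. Y = 1/R + 1/(jωL) + jωC
Y = (0.05882 − j0.4512) S
|Y| = 0.4550 S → |Z| = 1/|Y| = 2.198 Ω, ∠Z = −∠Y = 82.57°

82.57°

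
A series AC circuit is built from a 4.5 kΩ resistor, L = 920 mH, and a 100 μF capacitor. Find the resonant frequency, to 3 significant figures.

ω₀ = 1/√(LC) = 1/√(0.92 × 0.0001) = 104.3 rad/s
f₀ = ω₀/(2π) = 16.6 Hz

16.6 Hz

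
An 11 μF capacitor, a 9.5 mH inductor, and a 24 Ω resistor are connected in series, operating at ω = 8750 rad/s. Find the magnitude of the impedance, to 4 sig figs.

X_L = ωL = 83.12 Ω
X_C = 1/(ωC) = 10.39 Ω
Net reactance X = X_L − X_C = 72.74 Ω
Z = 24.00 + j72.74 Ω
|Z| = √(24.00² + 72.74²) = 76.59 Ω

76.59 Ω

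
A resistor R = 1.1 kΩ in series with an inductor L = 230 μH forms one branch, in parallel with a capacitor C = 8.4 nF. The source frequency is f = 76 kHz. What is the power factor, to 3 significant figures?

ω = 2πf = 477500 rad/s
X_L = ωL = 110 Ω
X_C = 1/(ωC) = 249 Ω
Branch 1 (R+jX_L): Z₁ = 1100 + j110 Ω, |Z₁| = 1110 Ω
Branch 2 (−jX_C): Z₂ = −j249 Ω
Parallel: Z = Z₁Z₂/(Z₁+Z₂), |Z| = 249 Ω, ∠Z = -77.1°
cos φ = cos(-77.1°) = 0.224

0.224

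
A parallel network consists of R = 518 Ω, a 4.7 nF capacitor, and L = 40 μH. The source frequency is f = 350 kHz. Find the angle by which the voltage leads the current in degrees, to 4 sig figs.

28.14°

ω = 2πf = 2.199e+06 rad/s
X_L = ωL = 87.96 Ω
X_C = 1/(ωC) = 96.75 Ω
Parallel: admittances add. Y = 1/R + 1/(jωL) + jωC
Y = (0.001931 − j0.001032) S
|Y| = 0.002189 S → |Z| = 1/|Y| = 456.8 Ω, ∠Z = −∠Y = 28.14°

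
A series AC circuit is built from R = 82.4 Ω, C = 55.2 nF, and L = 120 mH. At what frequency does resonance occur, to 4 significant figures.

ω₀ = 1/√(LC) = 1/√(0.12 × 5.52e-08) = 12290 rad/s
f₀ = ω₀/(2π) = 1.956 kHz

1.956 kHz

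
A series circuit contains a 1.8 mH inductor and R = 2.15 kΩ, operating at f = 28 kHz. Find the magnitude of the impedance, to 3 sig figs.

ω = 2πf = 175900 rad/s
X_L = ωL = 317 Ω
Z = 2150 + j317 Ω
|Z| = √(2150² + 317²) = 2170 Ω

2170 Ω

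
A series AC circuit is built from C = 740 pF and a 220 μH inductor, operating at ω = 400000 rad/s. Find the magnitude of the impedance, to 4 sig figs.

X_L = ωL = 88.00 Ω
X_C = 1/(ωC) = 3378 Ω
Net reactance X = X_L − X_C = -3290 Ω
Z = − j3290 Ω
|Z| = √(0² + 3290²) = 3290 Ω

3290 Ω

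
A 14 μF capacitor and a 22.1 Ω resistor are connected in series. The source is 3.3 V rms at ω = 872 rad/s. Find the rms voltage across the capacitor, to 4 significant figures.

X_C = 1/(ωC) = 81.91 Ω
Z = 22.10 − j81.91 Ω
|Z| = √(22.10² + 81.91²) = 84.84 Ω
I = V/|Z| = 38.90 mA
V_C = I·|Z_C| = 0.03890 × 81.91 = 3.186 V

3.186 V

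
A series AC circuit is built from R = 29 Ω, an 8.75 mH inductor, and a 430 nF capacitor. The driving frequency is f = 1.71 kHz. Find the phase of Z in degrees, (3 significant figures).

-76.7°

ω = 2πf = 10740 rad/s
X_L = ωL = 94.0 Ω
X_C = 1/(ωC) = 216 Ω
Net reactance X = X_L − X_C = -122 Ω
Z = 29.0 − j122 Ω
|Z| = √(29.0² + 122²) = 126 Ω
∠Z = arctan(-122/29.0) = -76.7°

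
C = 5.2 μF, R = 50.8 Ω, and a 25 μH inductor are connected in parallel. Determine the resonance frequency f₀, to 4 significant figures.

13.96 kHz

ω₀ = 1/√(LC) = 1/√(2.5e-05 × 5.2e-06) = 87710 rad/s
f₀ = ω₀/(2π) = 13.96 kHz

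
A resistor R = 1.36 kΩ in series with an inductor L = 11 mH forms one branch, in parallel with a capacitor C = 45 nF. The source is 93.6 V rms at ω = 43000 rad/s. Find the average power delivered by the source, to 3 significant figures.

X_L = ωL = 473 Ω
X_C = 1/(ωC) = 517 Ω
Branch 1 (R+jX_L): Z₁ = 1360 + j473 Ω, |Z₁| = 1440 Ω
Branch 2 (−jX_C): Z₂ = −j517 Ω
Parallel: Z = Z₁Z₂/(Z₁+Z₂), |Z| = 547 Ω, ∠Z = -69.0°
I = V/|Z| = 171 mA
P = VI cos φ = 93.6 × 0.171 × cos(-69.0°) = 5.75 W

5.75 W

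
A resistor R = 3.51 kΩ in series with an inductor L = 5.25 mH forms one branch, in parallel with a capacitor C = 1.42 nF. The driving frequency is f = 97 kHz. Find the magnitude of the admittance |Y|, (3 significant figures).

ω = 2πf = 609500 rad/s
X_L = ωL = 3200 Ω
X_C = 1/(ωC) = 1160 Ω
Branch 1 (R+jX_L): Z₁ = 3510 + j3200 Ω, |Z₁| = 4750 Ω
Branch 2 (−jX_C): Z₂ = −j1160 Ω
Parallel: Z = Z₁Z₂/(Z₁+Z₂), |Z| = 1350 Ω, ∠Z = -77.9°
|Y| = 1/|Z| = 740 μS

740 μS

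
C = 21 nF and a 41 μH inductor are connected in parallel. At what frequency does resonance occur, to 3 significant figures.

172 kHz

ω₀ = 1/√(LC) = 1/√(4.1e-05 × 2.1e-08) = 1.078e+06 rad/s
f₀ = ω₀/(2π) = 172 kHz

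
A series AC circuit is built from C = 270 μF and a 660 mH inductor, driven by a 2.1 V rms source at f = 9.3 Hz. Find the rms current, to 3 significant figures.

84.6 mA

ω = 2πf = 58.43 rad/s
X_L = ωL = 38.6 Ω
X_C = 1/(ωC) = 63.4 Ω
Net reactance X = X_L − X_C = -24.8 Ω
Z = − j24.8 Ω
|Z| = √(0² + 24.8²) = 24.8 Ω
I = V/|Z| = 2.1/24.8 = 84.6 mA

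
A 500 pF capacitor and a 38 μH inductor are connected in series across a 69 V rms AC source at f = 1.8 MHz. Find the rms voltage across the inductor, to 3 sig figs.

ω = 2πf = 1.131e+07 rad/s
X_L = ωL = 430 Ω
X_C = 1/(ωC) = 177 Ω
Net reactance X = X_L − X_C = 253 Ω
Z = j253 Ω
|Z| = √(0² + 253²) = 253 Ω
I = V/|Z| = 273 mA
V_L = I·|Z_L| = 0.273 × 430 = 117 V

117 V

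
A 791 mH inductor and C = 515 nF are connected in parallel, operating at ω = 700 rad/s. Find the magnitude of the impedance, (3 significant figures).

692 Ω

X_L = ωL = 554 Ω
X_C = 1/(ωC) = 2770 Ω
Parallel: admittances add. Y = 1/(jωL) + jωC
Y = (0 − j0.00145) S
|Y| = 0.00145 S → |Z| = 1/|Y| = 692 Ω, ∠Z = −∠Y = 90.0°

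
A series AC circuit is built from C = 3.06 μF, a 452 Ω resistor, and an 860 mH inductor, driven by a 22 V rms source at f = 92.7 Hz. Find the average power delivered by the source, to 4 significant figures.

1.052 W

ω = 2πf = 582.5 rad/s
X_L = ωL = 500.9 Ω
X_C = 1/(ωC) = 561.1 Ω
Net reactance X = X_L − X_C = -60.16 Ω
Z = 452.0 − j60.16 Ω
|Z| = √(452.0² + 60.16²) = 456.0 Ω
∠Z = arctan(-60.16/452.0) = -7.582°
I = V/|Z| = 48.25 mA
P = VI cos φ = 22 × 0.04825 × cos(-7.582°) = 1.052 W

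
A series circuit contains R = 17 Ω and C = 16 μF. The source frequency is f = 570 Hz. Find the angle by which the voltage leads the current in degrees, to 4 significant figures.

ω = 2πf = 3581 rad/s
X_C = 1/(ωC) = 17.45 Ω
Z = 17.00 − j17.45 Ω
|Z| = √(17.00² + 17.45²) = 24.36 Ω
∠Z = arctan(-17.45/17.00) = -45.75°

-45.75°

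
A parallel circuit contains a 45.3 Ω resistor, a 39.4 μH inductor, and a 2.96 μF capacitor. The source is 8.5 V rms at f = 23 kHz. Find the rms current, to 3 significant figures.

2.15 A

ω = 2πf = 144500 rad/s
X_L = ωL = 5.69 Ω
X_C = 1/(ωC) = 2.34 Ω
Parallel: admittances add. Y = 1/R + 1/(jωL) + jωC
Y = (0.0221 + j0.252) S
|Y| = 0.253 S → |Z| = 1/|Y| = 3.95 Ω, ∠Z = −∠Y = -85.0°
I = V/|Z| = 8.5/3.95 = 2.15 A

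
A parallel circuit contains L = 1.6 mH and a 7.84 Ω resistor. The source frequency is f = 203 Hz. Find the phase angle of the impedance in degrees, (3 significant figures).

ω = 2πf = 1275 rad/s
X_L = ωL = 2.04 Ω
Parallel: admittances add. Y = 1/R + 1/(jωL)
Y = (0.128 − j0.490) S
|Y| = 0.506 S → |Z| = 1/|Y| = 1.97 Ω, ∠Z = −∠Y = 75.4°

75.4°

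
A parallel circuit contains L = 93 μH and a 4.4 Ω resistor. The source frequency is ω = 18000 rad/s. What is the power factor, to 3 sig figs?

0.356

X_L = ωL = 1.67 Ω
Parallel: admittances add. Y = 1/R + 1/(jωL)
Y = (0.227 − j0.597) S
|Y| = 0.639 S → |Z| = 1/|Y| = 1.56 Ω, ∠Z = −∠Y = 69.2°
cos φ = cos(69.2°) = 0.356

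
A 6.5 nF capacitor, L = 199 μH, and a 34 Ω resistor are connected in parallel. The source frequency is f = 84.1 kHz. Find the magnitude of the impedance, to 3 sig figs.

ω = 2πf = 528400 rad/s
X_L = ωL = 105 Ω
X_C = 1/(ωC) = 291 Ω
Parallel: admittances add. Y = 1/R + 1/(jωL) + jωC
Y = (0.0294 − j0.00608) S
|Y| = 0.0300 S → |Z| = 1/|Y| = 33.3 Ω, ∠Z = −∠Y = 11.7°

33.3 Ω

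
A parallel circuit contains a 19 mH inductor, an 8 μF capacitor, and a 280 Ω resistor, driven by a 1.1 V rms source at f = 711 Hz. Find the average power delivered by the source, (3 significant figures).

ω = 2πf = 4467 rad/s
X_L = ωL = 84.9 Ω
X_C = 1/(ωC) = 28.0 Ω
Parallel: admittances add. Y = 1/R + 1/(jωL) + jωC
Y = (0.00357 + j0.0240) S
|Y| = 0.0242 S → |Z| = 1/|Y| = 41.3 Ω, ∠Z = −∠Y = -81.5°
I = V/|Z| = 26.6 mA
P = VI cos φ = 1.1 × 0.0266 × cos(-81.5°) = 4.32 mW

4.32 mW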